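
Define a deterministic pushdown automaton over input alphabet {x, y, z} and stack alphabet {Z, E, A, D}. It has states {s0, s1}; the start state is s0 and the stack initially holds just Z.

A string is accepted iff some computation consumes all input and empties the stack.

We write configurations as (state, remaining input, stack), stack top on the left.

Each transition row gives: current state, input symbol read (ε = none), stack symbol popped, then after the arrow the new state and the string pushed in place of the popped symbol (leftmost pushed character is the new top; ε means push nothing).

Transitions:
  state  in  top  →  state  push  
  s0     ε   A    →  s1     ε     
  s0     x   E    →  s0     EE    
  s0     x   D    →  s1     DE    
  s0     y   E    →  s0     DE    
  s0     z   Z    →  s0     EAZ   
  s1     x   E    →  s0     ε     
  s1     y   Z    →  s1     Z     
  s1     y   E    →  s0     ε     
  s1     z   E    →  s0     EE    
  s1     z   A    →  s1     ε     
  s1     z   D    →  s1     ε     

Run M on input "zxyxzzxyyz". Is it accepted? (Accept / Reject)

(s0, zxyxzzxyyz, Z)
  read z, top Z: go to s0, push EAZ → (s0, xyxzzxyyz, EAZ)
  read x, top E: go to s0, push EE → (s0, yxzzxyyz, EEAZ)
  read y, top E: go to s0, push DE → (s0, xzzxyyz, DEEAZ)
  read x, top D: go to s1, push DE → (s1, zzxyyz, DEEEAZ)
  read z, top D: go to s1, push ε → (s1, zxyyz, EEEAZ)
  read z, top E: go to s0, push EE → (s0, xyyz, EEEEAZ)
  read x, top E: go to s0, push EE → (s0, yyz, EEEEEAZ)
  read y, top E: go to s0, push DE → (s0, yz, DEEEEEAZ)
No transition applies at (s0, yz, DEEEEEAZ); input not fully consumed.

Reject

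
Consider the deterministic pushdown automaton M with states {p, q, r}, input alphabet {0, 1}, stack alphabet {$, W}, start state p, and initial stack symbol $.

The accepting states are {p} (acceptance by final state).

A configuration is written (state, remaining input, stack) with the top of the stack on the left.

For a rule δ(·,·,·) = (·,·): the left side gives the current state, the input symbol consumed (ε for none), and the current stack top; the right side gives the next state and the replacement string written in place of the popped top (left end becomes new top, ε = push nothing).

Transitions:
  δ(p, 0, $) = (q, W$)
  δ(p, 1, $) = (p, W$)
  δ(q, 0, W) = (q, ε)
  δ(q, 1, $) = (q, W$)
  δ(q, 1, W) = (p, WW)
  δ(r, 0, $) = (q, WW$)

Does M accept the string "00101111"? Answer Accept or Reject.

(p, 00101111, $)
  read 0, top $: go to q, push W$ → (q, 0101111, W$)
  read 0, top W: go to q, push ε → (q, 101111, $)
  read 1, top $: go to q, push W$ → (q, 01111, W$)
  read 0, top W: go to q, push ε → (q, 1111, $)
  read 1, top $: go to q, push W$ → (q, 111, W$)
  read 1, top W: go to p, push WW → (p, 11, WW$)
No transition applies at (p, 11, WW$); input not fully consumed.

Reject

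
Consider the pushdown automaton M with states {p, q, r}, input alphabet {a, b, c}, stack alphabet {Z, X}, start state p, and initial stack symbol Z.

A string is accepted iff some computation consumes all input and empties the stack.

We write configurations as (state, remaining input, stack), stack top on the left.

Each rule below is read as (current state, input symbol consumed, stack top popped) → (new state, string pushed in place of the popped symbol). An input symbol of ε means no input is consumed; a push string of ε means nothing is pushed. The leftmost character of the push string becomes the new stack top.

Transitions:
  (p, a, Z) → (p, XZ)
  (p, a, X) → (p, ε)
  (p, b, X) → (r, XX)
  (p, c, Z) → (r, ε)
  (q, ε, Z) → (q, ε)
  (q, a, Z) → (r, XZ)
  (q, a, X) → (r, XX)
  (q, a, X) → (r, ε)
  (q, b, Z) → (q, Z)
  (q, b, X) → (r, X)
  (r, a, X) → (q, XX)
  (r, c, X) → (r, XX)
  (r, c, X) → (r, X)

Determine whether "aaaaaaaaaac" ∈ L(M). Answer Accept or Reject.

Accept

One accepting computation: (p, aaaaaaaaaac, Z) ⊢ (p, aaaaaaaaac, XZ) ⊢ (p, aaaaaaaac, Z) ⊢ (p, aaaaaaac, XZ) ⊢ (p, aaaaaac, Z) ⊢ (p, aaaaac, XZ) ⊢ (p, aaaac, Z) ⊢ (p, aaac, XZ) ⊢ (p, aac, Z) ⊢ (p, ac, XZ) ⊢ (p, c, Z) ⊢ (r, ε, ε)
All input consumed and the stack is empty.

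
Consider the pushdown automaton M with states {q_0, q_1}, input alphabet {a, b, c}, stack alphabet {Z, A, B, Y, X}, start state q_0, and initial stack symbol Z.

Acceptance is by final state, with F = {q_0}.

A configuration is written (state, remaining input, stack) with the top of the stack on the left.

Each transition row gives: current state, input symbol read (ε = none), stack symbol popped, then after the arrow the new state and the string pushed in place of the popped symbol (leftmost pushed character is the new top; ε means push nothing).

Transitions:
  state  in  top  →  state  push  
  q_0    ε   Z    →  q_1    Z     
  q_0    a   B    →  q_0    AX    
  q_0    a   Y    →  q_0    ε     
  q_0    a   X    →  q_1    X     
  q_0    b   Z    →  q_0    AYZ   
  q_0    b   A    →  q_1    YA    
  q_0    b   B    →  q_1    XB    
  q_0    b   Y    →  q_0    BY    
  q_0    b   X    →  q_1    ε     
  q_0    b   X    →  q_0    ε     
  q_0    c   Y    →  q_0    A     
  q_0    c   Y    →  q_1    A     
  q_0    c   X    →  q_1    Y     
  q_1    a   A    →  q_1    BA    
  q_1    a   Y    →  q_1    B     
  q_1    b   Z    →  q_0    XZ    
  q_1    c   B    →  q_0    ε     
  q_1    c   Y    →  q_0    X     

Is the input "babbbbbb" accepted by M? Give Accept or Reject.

Reject

No computation consumes all input and reaches a final state.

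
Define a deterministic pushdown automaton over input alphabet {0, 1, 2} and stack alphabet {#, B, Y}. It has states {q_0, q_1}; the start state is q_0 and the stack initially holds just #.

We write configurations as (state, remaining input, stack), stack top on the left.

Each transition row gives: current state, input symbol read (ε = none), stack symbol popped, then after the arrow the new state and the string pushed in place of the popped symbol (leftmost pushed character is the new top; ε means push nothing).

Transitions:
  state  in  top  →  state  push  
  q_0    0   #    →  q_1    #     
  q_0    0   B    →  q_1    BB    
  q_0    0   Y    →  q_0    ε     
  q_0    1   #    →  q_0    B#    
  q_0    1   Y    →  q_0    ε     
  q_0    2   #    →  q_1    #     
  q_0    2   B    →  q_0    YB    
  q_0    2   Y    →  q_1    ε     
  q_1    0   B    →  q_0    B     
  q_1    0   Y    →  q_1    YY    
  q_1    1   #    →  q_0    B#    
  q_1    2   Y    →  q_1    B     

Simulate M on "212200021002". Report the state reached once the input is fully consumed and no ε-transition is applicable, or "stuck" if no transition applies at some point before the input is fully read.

(q_0, 212200021002, #) ⊢ (q_1, 12200021002, #) ⊢ (q_0, 2200021002, B#) ⊢ (q_0, 200021002, YB#) ⊢ (q_1, 00021002, B#) ⊢ (q_0, 0021002, B#) ⊢ (q_1, 021002, BB#) ⊢ (q_0, 21002, BB#) ⊢ (q_0, 1002, YBB#) ⊢ (q_0, 002, BB#) ⊢ (q_1, 02, BBB#) ⊢ (q_0, 2, BBB#) ⊢ (q_0, ε, YBBB#)
All input consumed; M is in state q_0.

q_0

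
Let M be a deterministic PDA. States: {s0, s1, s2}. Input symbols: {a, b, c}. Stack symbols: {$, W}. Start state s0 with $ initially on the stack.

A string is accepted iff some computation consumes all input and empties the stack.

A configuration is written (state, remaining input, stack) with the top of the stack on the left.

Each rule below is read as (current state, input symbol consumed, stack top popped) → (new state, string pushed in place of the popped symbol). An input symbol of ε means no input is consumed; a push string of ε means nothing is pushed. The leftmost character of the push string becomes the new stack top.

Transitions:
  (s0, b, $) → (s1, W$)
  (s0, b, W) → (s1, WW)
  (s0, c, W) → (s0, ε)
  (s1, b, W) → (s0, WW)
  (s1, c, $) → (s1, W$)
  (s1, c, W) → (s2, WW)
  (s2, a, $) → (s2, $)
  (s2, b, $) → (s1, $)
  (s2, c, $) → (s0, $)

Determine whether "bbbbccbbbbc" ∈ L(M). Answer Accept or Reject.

Reject

(s0, bbbbccbbbbc, $)
  read b, top $: go to s1, push W$ → (s1, bbbccbbbbc, W$)
  read b, top W: go to s0, push WW → (s0, bbccbbbbc, WW$)
  read b, top W: go to s1, push WW → (s1, bccbbbbc, WWW$)
  read b, top W: go to s0, push WW → (s0, ccbbbbc, WWWW$)
  read c, top W: go to s0, push ε → (s0, cbbbbc, WWW$)
  read c, top W: go to s0, push ε → (s0, bbbbc, WW$)
  read b, top W: go to s1, push WW → (s1, bbbc, WWW$)
  read b, top W: go to s0, push WW → (s0, bbc, WWWW$)
  read b, top W: go to s1, push WW → (s1, bc, WWWWW$)
  read b, top W: go to s0, push WW → (s0, c, WWWWWW$)
  read c, top W: go to s0, push ε → (s0, ε, WWWWW$)
All input consumed; stack is WWWWW$, not empty, and no further ε-move applies.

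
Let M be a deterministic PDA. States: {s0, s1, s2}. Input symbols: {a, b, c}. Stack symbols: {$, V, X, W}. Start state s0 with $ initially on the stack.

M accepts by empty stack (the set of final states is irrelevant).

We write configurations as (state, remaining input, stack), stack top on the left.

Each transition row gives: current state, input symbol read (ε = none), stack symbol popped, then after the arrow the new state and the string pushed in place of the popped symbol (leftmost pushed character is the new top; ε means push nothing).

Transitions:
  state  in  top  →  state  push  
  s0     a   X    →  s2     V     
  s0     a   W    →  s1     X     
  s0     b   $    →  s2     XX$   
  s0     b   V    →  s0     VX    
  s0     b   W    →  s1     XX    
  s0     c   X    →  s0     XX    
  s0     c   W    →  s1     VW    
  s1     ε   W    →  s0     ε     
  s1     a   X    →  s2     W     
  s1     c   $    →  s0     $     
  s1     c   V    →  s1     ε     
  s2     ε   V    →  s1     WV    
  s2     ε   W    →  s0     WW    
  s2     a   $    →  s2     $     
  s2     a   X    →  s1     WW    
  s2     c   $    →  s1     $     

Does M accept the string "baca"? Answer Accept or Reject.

(s0, baca, $)
  read b, top $: go to s2, push XX$ → (s2, aca, XX$)
  read a, top X: go to s1, push WW → (s1, ca, WWX$)
  ε-move, top W: go to s0, push ε → (s0, ca, WX$)
  read c, top W: go to s1, push VW → (s1, a, VWX$)
No transition applies at (s1, a, VWX$); input not fully consumed.

Reject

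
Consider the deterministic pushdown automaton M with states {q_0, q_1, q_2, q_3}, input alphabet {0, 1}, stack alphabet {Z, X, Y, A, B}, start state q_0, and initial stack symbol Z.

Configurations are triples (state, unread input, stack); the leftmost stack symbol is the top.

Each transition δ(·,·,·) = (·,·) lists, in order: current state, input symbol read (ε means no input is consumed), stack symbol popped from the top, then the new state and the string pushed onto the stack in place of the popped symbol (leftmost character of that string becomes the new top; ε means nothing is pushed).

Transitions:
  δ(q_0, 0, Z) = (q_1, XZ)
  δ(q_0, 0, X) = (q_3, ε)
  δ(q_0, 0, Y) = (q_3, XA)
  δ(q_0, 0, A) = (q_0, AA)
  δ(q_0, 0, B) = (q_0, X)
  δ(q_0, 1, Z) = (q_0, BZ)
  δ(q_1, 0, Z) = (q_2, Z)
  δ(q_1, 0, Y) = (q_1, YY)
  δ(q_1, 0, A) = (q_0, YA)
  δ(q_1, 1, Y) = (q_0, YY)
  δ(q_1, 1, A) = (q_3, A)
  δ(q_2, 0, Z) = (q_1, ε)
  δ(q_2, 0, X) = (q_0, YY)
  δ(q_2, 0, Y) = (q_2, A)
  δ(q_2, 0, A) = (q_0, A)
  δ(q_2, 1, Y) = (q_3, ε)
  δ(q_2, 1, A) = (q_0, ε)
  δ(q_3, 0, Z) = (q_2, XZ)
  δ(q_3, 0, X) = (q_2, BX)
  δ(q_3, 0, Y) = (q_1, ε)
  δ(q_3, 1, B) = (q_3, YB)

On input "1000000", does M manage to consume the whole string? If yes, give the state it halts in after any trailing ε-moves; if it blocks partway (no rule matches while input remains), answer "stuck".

q_2

(q_0, 1000000, Z)
  read 1, top Z: go to q_0, push BZ → (q_0, 000000, BZ)
  read 0, top B: go to q_0, push X → (q_0, 00000, XZ)
  read 0, top X: go to q_3, push ε → (q_3, 0000, Z)
  read 0, top Z: go to q_2, push XZ → (q_2, 000, XZ)
  read 0, top X: go to q_0, push YY → (q_0, 00, YYZ)
  read 0, top Y: go to q_3, push XA → (q_3, 0, XAYZ)
  read 0, top X: go to q_2, push BX → (q_2, ε, BXAYZ)
All input consumed; M is in state q_2.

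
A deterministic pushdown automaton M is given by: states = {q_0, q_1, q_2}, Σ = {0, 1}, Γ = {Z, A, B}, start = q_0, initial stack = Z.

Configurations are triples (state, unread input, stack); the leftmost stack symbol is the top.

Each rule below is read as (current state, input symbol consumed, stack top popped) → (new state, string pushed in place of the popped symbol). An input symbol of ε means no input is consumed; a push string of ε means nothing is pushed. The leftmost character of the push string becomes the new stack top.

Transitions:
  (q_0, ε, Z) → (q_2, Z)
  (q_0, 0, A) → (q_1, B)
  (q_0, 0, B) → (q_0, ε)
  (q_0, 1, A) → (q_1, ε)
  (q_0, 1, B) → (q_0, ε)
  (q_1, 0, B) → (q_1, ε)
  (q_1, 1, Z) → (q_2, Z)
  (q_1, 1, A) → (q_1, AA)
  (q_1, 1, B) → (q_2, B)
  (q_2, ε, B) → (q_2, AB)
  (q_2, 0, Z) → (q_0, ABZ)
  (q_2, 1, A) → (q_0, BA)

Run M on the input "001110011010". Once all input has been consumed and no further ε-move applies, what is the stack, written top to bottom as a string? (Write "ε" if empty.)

BZ

(q_0, 001110011010, Z)
  ε-move, top Z: go to q_2, push Z → (q_2, 001110011010, Z)
  read 0, top Z: go to q_0, push ABZ → (q_0, 01110011010, ABZ)
  read 0, top A: go to q_1, push B → (q_1, 1110011010, BBZ)
  read 1, top B: go to q_2, push B → (q_2, 110011010, BBZ)
  ε-move, top B: go to q_2, push AB → (q_2, 110011010, ABBZ)
  read 1, top A: go to q_0, push BA → (q_0, 10011010, BABBZ)
  read 1, top B: go to q_0, push ε → (q_0, 0011010, ABBZ)
  read 0, top A: go to q_1, push B → (q_1, 011010, BBBZ)
  read 0, top B: go to q_1, push ε → (q_1, 11010, BBZ)
  read 1, top B: go to q_2, push B → (q_2, 1010, BBZ)
  ε-move, top B: go to q_2, push AB → (q_2, 1010, ABBZ)
  read 1, top A: go to q_0, push BA → (q_0, 010, BABBZ)
  read 0, top B: go to q_0, push ε → (q_0, 10, ABBZ)
  read 1, top A: go to q_1, push ε → (q_1, 0, BBZ)
  read 0, top B: go to q_1, push ε → (q_1, ε, BZ)
All input consumed in state q_1 with stack BZ.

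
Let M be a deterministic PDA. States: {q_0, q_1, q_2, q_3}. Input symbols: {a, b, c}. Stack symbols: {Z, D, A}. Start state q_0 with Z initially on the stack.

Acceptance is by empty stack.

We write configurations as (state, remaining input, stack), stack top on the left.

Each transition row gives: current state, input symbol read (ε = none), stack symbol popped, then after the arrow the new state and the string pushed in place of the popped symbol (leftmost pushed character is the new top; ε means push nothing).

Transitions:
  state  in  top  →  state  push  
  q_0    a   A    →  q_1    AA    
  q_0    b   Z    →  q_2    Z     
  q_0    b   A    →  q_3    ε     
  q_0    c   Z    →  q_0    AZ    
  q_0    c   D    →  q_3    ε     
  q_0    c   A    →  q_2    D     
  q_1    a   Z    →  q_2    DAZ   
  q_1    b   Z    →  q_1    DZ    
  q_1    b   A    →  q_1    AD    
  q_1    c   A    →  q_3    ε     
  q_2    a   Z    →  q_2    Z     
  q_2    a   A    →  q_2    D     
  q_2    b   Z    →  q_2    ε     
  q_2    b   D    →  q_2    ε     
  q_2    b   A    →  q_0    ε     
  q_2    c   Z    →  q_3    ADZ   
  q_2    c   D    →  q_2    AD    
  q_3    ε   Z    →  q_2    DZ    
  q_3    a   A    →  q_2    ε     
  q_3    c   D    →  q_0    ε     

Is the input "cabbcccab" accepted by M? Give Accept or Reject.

(q_0, cabbcccab, Z) ⊢ (q_0, abbcccab, AZ) ⊢ (q_1, bbcccab, AAZ) ⊢ (q_1, bcccab, ADAZ) ⊢ (q_1, cccab, ADDAZ) ⊢ (q_3, ccab, DDAZ) ⊢ (q_0, cab, DAZ) ⊢ (q_3, ab, AZ) ⊢ (q_2, b, Z) ⊢ (q_2, ε, ε)
All input consumed and the stack is empty.

Accept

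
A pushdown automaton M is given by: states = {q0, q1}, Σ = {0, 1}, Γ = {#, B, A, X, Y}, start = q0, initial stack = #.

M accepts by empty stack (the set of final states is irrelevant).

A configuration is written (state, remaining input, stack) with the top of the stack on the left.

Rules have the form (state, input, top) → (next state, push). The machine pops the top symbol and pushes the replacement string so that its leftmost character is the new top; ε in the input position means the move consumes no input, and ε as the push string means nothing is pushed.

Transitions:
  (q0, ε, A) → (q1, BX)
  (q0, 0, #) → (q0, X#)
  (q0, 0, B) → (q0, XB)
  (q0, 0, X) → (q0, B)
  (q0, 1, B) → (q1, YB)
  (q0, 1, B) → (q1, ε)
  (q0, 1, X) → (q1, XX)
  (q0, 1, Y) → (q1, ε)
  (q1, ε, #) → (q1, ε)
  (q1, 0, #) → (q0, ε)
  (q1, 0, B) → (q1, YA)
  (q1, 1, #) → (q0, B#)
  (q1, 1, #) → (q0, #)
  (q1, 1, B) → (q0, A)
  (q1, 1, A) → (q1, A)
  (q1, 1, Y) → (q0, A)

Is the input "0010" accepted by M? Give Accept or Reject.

Accept

One accepting computation: (q0, 0010, #) ⊢ (q0, 010, X#) ⊢ (q0, 10, B#) ⊢ (q1, 0, #) ⊢ (q0, ε, ε)
All input consumed and the stack is empty.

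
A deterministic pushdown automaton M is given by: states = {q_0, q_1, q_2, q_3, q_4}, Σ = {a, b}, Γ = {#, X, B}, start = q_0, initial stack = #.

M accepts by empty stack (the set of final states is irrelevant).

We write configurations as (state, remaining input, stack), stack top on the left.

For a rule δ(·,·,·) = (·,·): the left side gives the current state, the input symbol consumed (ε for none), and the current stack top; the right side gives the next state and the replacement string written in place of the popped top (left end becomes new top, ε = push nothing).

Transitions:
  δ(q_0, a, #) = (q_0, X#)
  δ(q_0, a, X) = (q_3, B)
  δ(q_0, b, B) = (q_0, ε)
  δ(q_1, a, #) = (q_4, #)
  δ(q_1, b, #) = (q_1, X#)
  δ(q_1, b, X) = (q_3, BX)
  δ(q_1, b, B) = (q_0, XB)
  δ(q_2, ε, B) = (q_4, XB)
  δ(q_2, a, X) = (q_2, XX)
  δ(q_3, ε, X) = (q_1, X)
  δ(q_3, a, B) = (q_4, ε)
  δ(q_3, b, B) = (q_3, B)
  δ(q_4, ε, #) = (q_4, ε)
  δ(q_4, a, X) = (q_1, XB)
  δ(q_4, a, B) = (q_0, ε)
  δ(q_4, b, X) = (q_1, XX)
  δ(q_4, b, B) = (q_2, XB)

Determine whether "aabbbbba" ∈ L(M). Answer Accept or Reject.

(q_0, aabbbbba, #)
  read a, top #: go to q_0, push X# → (q_0, abbbbba, X#)
  read a, top X: go to q_3, push B → (q_3, bbbbba, B#)
  read b, top B: go to q_3, push B → (q_3, bbbba, B#)
  read b, top B: go to q_3, push B → (q_3, bbba, B#)
  read b, top B: go to q_3, push B → (q_3, bba, B#)
  read b, top B: go to q_3, push B → (q_3, ba, B#)
  read b, top B: go to q_3, push B → (q_3, a, B#)
  read a, top B: go to q_4, push ε → (q_4, ε, #)
  ε-move, top #: go to q_4, push ε → (q_4, ε, ε)
All input consumed and the stack is empty.

Accept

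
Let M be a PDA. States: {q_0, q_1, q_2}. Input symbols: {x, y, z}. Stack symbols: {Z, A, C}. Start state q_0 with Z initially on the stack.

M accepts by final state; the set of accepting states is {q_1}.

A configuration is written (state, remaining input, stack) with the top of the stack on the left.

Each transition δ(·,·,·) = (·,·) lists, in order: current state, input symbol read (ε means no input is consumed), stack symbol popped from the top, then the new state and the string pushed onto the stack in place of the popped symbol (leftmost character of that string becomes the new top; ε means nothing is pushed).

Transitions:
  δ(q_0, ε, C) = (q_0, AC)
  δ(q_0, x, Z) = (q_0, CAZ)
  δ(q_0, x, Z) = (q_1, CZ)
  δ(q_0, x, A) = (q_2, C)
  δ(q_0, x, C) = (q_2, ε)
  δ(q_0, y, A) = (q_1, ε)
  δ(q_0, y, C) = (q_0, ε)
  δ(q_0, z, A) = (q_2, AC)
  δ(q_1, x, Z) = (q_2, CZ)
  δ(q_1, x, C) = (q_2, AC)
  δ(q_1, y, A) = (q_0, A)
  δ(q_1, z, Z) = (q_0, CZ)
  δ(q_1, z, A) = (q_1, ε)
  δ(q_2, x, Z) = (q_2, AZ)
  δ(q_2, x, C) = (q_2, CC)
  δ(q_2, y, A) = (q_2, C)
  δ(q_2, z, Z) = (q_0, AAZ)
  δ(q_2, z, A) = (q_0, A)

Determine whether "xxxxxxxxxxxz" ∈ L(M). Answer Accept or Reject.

Reject

No computation consumes all input and reaches a final state.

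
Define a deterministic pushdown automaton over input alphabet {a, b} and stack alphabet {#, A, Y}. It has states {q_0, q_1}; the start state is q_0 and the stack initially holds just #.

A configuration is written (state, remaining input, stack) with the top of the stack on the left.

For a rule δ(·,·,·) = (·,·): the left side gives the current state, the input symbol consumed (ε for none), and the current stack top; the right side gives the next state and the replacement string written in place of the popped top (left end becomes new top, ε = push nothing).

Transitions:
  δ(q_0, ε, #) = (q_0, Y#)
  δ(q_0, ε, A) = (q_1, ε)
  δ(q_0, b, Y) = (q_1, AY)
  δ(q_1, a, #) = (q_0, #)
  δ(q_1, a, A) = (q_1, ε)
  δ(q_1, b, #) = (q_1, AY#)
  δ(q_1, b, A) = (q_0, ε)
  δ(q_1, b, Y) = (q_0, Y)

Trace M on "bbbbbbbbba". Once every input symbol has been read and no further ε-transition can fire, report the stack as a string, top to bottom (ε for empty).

Y#

(q_0, bbbbbbbbba, #)
  ε-move, top #: go to q_0, push Y# → (q_0, bbbbbbbbba, Y#)
  read b, top Y: go to q_1, push AY → (q_1, bbbbbbbba, AY#)
  read b, top A: go to q_0, push ε → (q_0, bbbbbbba, Y#)
  read b, top Y: go to q_1, push AY → (q_1, bbbbbba, AY#)
  read b, top A: go to q_0, push ε → (q_0, bbbbba, Y#)
  read b, top Y: go to q_1, push AY → (q_1, bbbba, AY#)
  read b, top A: go to q_0, push ε → (q_0, bbba, Y#)
  read b, top Y: go to q_1, push AY → (q_1, bba, AY#)
  read b, top A: go to q_0, push ε → (q_0, ba, Y#)
  read b, top Y: go to q_1, push AY → (q_1, a, AY#)
  read a, top A: go to q_1, push ε → (q_1, ε, Y#)
All input consumed in state q_1 with stack Y#.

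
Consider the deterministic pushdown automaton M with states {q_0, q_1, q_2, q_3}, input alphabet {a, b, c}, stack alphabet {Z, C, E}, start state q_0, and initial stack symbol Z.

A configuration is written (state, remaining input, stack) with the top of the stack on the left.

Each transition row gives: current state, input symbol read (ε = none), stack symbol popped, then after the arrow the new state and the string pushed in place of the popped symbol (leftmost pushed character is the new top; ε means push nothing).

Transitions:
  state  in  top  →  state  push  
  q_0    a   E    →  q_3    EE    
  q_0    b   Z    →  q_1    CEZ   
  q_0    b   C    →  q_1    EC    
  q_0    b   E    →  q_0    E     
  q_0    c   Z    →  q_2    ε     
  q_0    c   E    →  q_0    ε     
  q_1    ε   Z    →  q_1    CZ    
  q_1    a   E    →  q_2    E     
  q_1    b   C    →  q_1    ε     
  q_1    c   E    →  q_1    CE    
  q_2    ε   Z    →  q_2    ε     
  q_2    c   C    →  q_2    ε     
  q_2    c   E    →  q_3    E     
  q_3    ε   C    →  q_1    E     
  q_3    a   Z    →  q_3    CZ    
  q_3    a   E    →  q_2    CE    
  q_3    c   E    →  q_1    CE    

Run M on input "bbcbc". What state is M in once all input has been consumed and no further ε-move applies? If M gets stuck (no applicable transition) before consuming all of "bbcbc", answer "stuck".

(q_0, bbcbc, Z)
  read b, top Z: go to q_1, push CEZ → (q_1, bcbc, CEZ)
  read b, top C: go to q_1, push ε → (q_1, cbc, EZ)
  read c, top E: go to q_1, push CE → (q_1, bc, CEZ)
  read b, top C: go to q_1, push ε → (q_1, c, EZ)
  read c, top E: go to q_1, push CE → (q_1, ε, CEZ)
All input consumed; M is in state q_1.

q_1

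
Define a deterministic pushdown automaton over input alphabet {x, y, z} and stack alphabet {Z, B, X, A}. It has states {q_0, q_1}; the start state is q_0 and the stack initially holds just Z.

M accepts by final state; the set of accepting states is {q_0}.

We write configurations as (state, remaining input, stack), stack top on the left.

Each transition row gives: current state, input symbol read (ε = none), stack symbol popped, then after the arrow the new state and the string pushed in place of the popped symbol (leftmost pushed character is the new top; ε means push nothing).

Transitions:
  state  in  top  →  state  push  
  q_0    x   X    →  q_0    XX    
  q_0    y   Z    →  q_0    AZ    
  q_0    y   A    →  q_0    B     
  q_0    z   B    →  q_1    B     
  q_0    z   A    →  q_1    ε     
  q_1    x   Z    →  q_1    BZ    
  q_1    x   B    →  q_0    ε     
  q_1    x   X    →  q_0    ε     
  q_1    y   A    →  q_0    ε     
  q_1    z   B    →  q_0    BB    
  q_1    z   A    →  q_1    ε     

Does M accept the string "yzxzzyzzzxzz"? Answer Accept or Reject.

Reject

(q_0, yzxzzyzzzxzz, Z)
  read y, top Z: go to q_0, push AZ → (q_0, zxzzyzzzxzz, AZ)
  read z, top A: go to q_1, push ε → (q_1, xzzyzzzxzz, Z)
  read x, top Z: go to q_1, push BZ → (q_1, zzyzzzxzz, BZ)
  read z, top B: go to q_0, push BB → (q_0, zyzzzxzz, BBZ)
  read z, top B: go to q_1, push B → (q_1, yzzzxzz, BBZ)
No transition applies at (q_1, yzzzxzz, BBZ); input not fully consumed.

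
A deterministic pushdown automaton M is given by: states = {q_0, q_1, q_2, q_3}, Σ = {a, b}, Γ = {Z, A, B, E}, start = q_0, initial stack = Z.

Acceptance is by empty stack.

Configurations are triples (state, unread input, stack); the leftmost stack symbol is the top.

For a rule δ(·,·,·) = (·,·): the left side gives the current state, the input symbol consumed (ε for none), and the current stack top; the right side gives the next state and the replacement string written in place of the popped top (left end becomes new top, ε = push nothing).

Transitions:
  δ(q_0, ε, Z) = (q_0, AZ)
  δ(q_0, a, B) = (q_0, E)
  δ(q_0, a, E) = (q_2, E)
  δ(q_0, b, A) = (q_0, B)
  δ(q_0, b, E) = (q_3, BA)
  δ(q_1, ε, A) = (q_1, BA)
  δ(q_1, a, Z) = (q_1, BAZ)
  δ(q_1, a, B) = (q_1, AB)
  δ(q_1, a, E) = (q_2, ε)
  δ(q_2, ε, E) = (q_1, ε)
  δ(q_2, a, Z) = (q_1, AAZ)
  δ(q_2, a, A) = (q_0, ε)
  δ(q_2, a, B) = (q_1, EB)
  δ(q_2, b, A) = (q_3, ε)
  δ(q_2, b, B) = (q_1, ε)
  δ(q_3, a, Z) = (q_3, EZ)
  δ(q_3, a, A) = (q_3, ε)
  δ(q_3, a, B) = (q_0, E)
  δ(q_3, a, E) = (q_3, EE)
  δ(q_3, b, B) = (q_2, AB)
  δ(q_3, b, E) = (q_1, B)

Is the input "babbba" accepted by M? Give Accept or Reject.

(q_0, babbba, Z)
  ε-move, top Z: go to q_0, push AZ → (q_0, babbba, AZ)
  read b, top A: go to q_0, push B → (q_0, abbba, BZ)
  read a, top B: go to q_0, push E → (q_0, bbba, EZ)
  read b, top E: go to q_3, push BA → (q_3, bba, BAZ)
  read b, top B: go to q_2, push AB → (q_2, ba, ABAZ)
  read b, top A: go to q_3, push ε → (q_3, a, BAZ)
  read a, top B: go to q_0, push E → (q_0, ε, EAZ)
All input consumed; stack is EAZ, not empty, and no further ε-move applies.

Reject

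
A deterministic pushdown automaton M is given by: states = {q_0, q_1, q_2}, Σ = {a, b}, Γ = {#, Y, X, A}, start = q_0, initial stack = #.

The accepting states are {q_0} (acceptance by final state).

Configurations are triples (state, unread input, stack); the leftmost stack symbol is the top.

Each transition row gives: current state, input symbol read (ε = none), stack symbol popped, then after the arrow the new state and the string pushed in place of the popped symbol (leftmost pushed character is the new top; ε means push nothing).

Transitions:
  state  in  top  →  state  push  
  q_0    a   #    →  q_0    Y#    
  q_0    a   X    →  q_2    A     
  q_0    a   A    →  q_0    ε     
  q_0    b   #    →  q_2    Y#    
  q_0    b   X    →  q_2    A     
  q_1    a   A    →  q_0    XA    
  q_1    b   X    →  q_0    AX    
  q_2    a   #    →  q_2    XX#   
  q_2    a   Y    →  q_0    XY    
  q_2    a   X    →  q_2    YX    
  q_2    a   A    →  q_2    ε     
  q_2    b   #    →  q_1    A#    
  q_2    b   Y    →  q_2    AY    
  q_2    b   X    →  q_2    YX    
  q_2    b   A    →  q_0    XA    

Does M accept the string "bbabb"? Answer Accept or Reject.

Accept

(q_0, bbabb, #)
  read b, top #: go to q_2, push Y# → (q_2, babb, Y#)
  read b, top Y: go to q_2, push AY → (q_2, abb, AY#)
  read a, top A: go to q_2, push ε → (q_2, bb, Y#)
  read b, top Y: go to q_2, push AY → (q_2, b, AY#)
  read b, top A: go to q_0, push XA → (q_0, ε, XAY#)
All input consumed; state q_0 ∈ F.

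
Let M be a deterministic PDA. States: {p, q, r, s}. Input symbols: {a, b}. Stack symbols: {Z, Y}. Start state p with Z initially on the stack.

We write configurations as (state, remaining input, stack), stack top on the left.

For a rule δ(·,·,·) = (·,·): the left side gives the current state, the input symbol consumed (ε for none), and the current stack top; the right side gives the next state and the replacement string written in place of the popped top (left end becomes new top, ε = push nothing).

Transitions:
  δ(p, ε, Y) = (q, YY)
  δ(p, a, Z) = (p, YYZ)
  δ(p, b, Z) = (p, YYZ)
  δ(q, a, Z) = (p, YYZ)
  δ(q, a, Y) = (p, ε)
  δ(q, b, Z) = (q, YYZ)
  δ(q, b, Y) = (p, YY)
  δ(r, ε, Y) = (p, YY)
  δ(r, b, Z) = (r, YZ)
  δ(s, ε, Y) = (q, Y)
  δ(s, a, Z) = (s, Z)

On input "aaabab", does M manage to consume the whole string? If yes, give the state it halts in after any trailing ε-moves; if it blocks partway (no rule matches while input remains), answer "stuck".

(p, aaabab, Z) ⊢ (p, aabab, YYZ) ⊢ (q, aabab, YYYZ) ⊢ (p, abab, YYZ) ⊢ (q, abab, YYYZ) ⊢ (p, bab, YYZ) ⊢ (q, bab, YYYZ) ⊢ (p, ab, YYYYZ) ⊢ (q, ab, YYYYYZ) ⊢ (p, b, YYYYZ) ⊢ (q, b, YYYYYZ) ⊢ (p, ε, YYYYYYZ) ⊢ (q, ε, YYYYYYYZ)
All input consumed; M is in state q.

q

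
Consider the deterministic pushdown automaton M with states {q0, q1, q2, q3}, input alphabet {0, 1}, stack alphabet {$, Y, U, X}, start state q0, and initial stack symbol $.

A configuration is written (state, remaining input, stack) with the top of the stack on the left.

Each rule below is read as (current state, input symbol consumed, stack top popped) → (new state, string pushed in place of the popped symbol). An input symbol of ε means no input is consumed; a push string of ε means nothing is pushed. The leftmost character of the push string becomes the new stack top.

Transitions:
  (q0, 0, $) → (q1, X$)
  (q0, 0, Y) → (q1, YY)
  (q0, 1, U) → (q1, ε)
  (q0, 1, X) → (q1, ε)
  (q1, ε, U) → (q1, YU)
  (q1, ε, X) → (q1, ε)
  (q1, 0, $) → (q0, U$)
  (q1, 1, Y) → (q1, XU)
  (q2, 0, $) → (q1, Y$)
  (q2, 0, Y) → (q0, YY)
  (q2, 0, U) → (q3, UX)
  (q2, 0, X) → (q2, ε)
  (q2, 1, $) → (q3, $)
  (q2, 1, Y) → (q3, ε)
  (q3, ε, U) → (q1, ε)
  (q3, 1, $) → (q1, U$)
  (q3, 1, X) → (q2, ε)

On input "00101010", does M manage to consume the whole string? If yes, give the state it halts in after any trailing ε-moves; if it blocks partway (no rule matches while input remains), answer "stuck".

q0

(q0, 00101010, $)
  read 0, top $: go to q1, push X$ → (q1, 0101010, X$)
  ε-move, top X: go to q1, push ε → (q1, 0101010, $)
  read 0, top $: go to q0, push U$ → (q0, 101010, U$)
  read 1, top U: go to q1, push ε → (q1, 01010, $)
  read 0, top $: go to q0, push U$ → (q0, 1010, U$)
  read 1, top U: go to q1, push ε → (q1, 010, $)
  read 0, top $: go to q0, push U$ → (q0, 10, U$)
  read 1, top U: go to q1, push ε → (q1, 0, $)
  read 0, top $: go to q0, push U$ → (q0, ε, U$)
All input consumed; M is in state q0.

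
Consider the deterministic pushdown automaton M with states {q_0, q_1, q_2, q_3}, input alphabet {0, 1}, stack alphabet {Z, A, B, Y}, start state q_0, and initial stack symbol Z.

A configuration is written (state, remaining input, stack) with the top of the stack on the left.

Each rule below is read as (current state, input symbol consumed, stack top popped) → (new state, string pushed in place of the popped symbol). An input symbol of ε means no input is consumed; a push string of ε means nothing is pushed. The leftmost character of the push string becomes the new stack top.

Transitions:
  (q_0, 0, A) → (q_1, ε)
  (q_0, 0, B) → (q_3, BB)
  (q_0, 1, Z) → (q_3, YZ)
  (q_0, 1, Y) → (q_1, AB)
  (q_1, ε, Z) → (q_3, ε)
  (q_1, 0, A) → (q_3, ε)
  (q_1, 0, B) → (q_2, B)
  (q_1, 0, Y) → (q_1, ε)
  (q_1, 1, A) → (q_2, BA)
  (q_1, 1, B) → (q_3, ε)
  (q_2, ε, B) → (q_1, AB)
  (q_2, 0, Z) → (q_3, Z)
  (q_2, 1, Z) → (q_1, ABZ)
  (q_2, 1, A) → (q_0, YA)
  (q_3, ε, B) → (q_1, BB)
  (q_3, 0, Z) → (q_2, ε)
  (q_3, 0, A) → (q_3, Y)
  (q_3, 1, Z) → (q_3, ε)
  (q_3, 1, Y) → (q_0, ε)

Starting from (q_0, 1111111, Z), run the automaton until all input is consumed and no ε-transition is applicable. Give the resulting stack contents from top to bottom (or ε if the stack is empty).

(q_0, 1111111, Z)
  read 1, top Z: go to q_3, push YZ → (q_3, 111111, YZ)
  read 1, top Y: go to q_0, push ε → (q_0, 11111, Z)
  read 1, top Z: go to q_3, push YZ → (q_3, 1111, YZ)
  read 1, top Y: go to q_0, push ε → (q_0, 111, Z)
  read 1, top Z: go to q_3, push YZ → (q_3, 11, YZ)
  read 1, top Y: go to q_0, push ε → (q_0, 1, Z)
  read 1, top Z: go to q_3, push YZ → (q_3, ε, YZ)
All input consumed in state q_3 with stack YZ.

YZ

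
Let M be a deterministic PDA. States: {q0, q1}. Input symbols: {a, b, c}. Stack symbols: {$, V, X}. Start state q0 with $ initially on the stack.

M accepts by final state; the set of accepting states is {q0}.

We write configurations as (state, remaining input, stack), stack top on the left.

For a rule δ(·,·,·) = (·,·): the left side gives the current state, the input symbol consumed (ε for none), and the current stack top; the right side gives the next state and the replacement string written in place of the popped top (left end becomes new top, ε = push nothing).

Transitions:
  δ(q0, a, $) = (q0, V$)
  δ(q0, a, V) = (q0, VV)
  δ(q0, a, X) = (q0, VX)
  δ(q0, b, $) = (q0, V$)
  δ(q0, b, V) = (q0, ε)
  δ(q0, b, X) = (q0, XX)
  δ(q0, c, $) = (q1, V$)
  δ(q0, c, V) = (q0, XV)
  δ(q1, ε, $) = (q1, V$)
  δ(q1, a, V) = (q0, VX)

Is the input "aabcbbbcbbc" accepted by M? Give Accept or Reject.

(q0, aabcbbbcbbc, $)
  read a, top $: go to q0, push V$ → (q0, abcbbbcbbc, V$)
  read a, top V: go to q0, push VV → (q0, bcbbbcbbc, VV$)
  read b, top V: go to q0, push ε → (q0, cbbbcbbc, V$)
  read c, top V: go to q0, push XV → (q0, bbbcbbc, XV$)
  read b, top X: go to q0, push XX → (q0, bbcbbc, XXV$)
  read b, top X: go to q0, push XX → (q0, bcbbc, XXXV$)
  read b, top X: go to q0, push XX → (q0, cbbc, XXXXV$)
No transition applies at (q0, cbbc, XXXXV$); input not fully consumed.

Reject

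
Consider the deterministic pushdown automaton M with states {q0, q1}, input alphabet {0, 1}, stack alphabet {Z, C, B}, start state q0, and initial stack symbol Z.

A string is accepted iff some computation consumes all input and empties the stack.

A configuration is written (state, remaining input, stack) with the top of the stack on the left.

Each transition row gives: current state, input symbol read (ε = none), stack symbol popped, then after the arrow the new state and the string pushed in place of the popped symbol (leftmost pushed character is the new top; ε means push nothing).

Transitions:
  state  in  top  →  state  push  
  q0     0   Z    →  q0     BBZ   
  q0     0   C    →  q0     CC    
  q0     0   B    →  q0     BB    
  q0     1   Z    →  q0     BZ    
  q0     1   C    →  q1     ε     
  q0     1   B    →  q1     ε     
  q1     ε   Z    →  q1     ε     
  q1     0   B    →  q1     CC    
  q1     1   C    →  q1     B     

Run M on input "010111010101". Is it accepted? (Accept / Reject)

Reject

(q0, 010111010101, Z)
  read 0, top Z: go to q0, push BBZ → (q0, 10111010101, BBZ)
  read 1, top B: go to q1, push ε → (q1, 0111010101, BZ)
  read 0, top B: go to q1, push CC → (q1, 111010101, CCZ)
  read 1, top C: go to q1, push B → (q1, 11010101, BCZ)
No transition applies at (q1, 11010101, BCZ); input not fully consumed.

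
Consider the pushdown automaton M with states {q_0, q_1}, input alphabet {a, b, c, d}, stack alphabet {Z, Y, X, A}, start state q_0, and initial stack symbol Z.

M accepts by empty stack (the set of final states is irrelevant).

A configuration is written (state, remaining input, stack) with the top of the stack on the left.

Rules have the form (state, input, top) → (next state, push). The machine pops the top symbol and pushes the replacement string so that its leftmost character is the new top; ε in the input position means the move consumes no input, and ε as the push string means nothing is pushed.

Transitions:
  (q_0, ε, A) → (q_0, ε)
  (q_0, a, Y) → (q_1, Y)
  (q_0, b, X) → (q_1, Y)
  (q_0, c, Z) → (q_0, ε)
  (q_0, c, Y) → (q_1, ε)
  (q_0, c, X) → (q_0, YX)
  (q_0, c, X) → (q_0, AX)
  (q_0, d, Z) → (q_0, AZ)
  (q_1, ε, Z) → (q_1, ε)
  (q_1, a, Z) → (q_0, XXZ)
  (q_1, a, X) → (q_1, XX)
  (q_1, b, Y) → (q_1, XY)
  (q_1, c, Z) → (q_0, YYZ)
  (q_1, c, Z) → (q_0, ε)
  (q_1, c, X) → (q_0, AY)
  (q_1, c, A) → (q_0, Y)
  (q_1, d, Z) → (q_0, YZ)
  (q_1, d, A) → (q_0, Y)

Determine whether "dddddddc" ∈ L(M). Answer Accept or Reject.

One accepting computation: (q_0, dddddddc, Z) ⊢ (q_0, ddddddc, AZ) ⊢ (q_0, ddddddc, Z) ⊢ (q_0, dddddc, AZ) ⊢ (q_0, dddddc, Z) ⊢ (q_0, ddddc, AZ) ⊢ (q_0, ddddc, Z) ⊢ (q_0, dddc, AZ) ⊢ (q_0, dddc, Z) ⊢ (q_0, ddc, AZ) ⊢ (q_0, ddc, Z) ⊢ (q_0, dc, AZ) ⊢ (q_0, dc, Z) ⊢ (q_0, c, AZ) ⊢ (q_0, c, Z) ⊢ (q_0, ε, ε)
All input consumed and the stack is empty.

Accept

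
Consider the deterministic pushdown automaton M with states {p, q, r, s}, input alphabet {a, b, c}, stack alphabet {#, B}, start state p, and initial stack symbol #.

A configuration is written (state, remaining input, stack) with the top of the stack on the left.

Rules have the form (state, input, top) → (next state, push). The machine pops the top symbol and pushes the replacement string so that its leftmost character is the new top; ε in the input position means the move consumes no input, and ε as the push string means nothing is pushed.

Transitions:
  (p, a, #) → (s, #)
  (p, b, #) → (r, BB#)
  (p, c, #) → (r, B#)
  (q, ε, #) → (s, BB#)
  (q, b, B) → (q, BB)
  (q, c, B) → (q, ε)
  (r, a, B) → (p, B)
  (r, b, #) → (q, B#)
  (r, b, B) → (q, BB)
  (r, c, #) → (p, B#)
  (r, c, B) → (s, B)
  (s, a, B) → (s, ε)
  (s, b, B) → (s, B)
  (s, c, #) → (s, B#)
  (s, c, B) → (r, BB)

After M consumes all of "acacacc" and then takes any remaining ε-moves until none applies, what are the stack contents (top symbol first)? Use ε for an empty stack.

BB#

(p, acacacc, #)
  read a, top #: go to s, push # → (s, cacacc, #)
  read c, top #: go to s, push B# → (s, acacc, B#)
  read a, top B: go to s, push ε → (s, cacc, #)
  read c, top #: go to s, push B# → (s, acc, B#)
  read a, top B: go to s, push ε → (s, cc, #)
  read c, top #: go to s, push B# → (s, c, B#)
  read c, top B: go to r, push BB → (r, ε, BB#)
All input consumed in state r with stack BB#.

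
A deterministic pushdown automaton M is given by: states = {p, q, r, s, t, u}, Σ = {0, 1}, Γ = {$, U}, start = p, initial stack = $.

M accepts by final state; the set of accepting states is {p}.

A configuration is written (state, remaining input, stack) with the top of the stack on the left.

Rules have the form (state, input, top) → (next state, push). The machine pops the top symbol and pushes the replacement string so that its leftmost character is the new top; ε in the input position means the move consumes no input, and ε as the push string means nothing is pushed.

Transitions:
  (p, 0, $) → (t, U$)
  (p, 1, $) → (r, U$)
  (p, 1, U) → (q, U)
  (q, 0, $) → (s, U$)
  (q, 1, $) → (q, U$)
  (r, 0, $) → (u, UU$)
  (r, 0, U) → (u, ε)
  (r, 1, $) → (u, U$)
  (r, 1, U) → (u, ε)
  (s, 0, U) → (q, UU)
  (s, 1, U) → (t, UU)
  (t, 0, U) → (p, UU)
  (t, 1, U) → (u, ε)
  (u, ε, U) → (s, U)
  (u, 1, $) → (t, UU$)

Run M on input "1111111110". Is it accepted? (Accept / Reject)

(p, 1111111110, $) ⊢ (r, 111111110, U$) ⊢ (u, 11111110, $) ⊢ (t, 1111110, UU$) ⊢ (u, 111110, U$) ⊢ (s, 111110, U$) ⊢ (t, 11110, UU$) ⊢ (u, 1110, U$) ⊢ (s, 1110, U$) ⊢ (t, 110, UU$) ⊢ (u, 10, U$) ⊢ (s, 10, U$) ⊢ (t, 0, UU$) ⊢ (p, ε, UUU$)
All input consumed; state p ∈ F.

Accept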